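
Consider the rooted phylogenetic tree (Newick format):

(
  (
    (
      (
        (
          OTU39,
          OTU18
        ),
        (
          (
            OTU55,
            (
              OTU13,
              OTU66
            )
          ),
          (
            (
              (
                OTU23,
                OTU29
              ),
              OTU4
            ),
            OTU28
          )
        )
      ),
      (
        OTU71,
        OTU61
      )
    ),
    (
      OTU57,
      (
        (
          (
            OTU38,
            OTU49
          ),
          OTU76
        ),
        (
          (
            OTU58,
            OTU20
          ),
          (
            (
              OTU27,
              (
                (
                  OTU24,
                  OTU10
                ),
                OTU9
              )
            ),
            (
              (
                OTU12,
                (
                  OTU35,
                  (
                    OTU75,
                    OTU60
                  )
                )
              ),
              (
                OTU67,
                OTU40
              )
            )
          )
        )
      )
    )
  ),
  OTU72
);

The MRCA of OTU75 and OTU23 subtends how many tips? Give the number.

27

The MRCA of OTU75 and OTU23 is the node subtending ((((OTU39,OTU18),((OTU55,(OTU13,OTU66)),(((OTU23,OTU29),OTU4),OTU28))),(OTU71,OTU61)),(OTU57,(((OTU38,OTU49),OTU76),((OTU58,OTU20),((OTU27,((OTU24,OTU10),OTU9)),((OTU12,(OTU35,(OTU75,OTU60))),(OTU67,OTU40))))))).
That clade contains 27 terminal taxa: OTU10, OTU12, OTU13, OTU18, OTU20, OTU23, OTU24, OTU27, OTU28, OTU29, OTU35, OTU38, OTU39, OTU4, OTU40, OTU49, OTU55, OTU57, OTU58, OTU60, OTU61, OTU66, OTU67, OTU71, OTU75, OTU76, OTU9.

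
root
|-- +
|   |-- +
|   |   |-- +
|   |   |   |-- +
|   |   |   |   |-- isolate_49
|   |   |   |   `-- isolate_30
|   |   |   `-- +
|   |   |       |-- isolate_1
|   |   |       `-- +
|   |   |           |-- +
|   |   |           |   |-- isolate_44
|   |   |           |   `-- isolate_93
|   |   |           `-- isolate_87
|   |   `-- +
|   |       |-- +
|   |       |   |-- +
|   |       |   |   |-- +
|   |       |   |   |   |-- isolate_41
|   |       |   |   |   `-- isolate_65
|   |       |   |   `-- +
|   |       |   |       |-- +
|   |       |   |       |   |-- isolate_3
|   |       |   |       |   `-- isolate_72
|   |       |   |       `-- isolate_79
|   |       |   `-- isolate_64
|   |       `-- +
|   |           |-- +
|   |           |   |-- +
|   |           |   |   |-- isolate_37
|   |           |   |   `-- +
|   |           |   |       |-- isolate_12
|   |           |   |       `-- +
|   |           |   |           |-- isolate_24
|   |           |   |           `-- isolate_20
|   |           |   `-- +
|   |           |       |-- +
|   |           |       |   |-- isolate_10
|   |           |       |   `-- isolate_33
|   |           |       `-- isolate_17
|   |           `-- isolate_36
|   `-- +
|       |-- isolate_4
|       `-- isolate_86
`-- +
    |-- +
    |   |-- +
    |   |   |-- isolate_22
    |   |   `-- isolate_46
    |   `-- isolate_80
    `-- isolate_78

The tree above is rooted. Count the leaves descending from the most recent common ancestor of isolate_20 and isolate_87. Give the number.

The MRCA of isolate_20 and isolate_87 is the node subtending (((isolate_49,isolate_30),(isolate_1,((isolate_44,isolate_93),isolate_87))),((((isolate_41,isolate_65),((isolate_3,isolate_72),isolate_79)),isolate_64),(((isolate_37,(isolate_12,(isolate_24,isolate_20))),((isolate_10,isolate_33),isolate_17)),isolate_36))).
That clade contains 20 terminal taxa: isolate_1, isolate_10, isolate_12, isolate_17, isolate_20, isolate_24, isolate_3, isolate_30, isolate_33, isolate_36, isolate_37, isolate_41, isolate_44, isolate_49, isolate_64, isolate_65, isolate_72, isolate_79, isolate_87, isolate_93.

20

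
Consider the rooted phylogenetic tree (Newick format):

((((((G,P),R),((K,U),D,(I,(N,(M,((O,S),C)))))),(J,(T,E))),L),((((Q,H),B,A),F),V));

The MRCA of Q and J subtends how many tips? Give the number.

22

The MRCA of Q and J is the root, so the clade is the entire tree.
That clade contains 22 terminal taxa: A, B, C, D, E, F, G, H, I, J, K, L, M, N, O, P, Q, R, S, T, U, V.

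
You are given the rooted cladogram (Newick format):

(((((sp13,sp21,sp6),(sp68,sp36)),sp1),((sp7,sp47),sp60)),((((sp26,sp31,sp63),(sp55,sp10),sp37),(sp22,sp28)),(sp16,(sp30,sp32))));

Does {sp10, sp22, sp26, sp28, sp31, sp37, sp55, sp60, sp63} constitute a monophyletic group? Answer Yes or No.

The MRCA of the listed taxa is the root, so the smallest clade containing them is the whole tree.
That clade also contains sp1, sp13, sp16, sp21, sp30, sp32, sp36, sp47, sp6, sp68, sp7, which are not in the proposed group, so the group is not monophyletic.

No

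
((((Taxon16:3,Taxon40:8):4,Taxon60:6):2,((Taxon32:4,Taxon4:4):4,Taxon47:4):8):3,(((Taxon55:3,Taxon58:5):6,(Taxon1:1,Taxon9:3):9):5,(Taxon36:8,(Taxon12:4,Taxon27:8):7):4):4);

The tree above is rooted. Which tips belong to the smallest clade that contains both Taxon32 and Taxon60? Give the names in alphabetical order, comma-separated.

Taxon16, Taxon32, Taxon4, Taxon40, Taxon47, Taxon60

Tracing Taxon32: it sits inside (Taxon32,Taxon4).
Tracing Taxon60: it sits inside ((Taxon16,Taxon40),Taxon60).
The smallest clade enclosing both is (((Taxon16,Taxon40),Taxon60),((Taxon32,Taxon4),Taxon47)); the answer is its 6 terminal taxa in alphabetical order.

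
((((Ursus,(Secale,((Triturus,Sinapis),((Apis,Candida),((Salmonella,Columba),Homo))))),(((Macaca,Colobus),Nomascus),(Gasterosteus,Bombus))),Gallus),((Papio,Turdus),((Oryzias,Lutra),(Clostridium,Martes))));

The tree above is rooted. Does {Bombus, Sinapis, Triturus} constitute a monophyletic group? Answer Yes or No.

No

The MRCA of the listed taxa subtends ((Ursus,(Secale,((Triturus,Sinapis),((Apis,Candida),((Salmonella,Columba),Homo))))),(((Macaca,Colobus),Nomascus),(Gasterosteus,Bombus))).
That clade also contains Apis, Candida, Colobus, Columba, Gasterosteus, Homo, Macaca, Nomascus, Salmonella, Secale, Ursus, which are not in the proposed group, so the group is not monophyletic.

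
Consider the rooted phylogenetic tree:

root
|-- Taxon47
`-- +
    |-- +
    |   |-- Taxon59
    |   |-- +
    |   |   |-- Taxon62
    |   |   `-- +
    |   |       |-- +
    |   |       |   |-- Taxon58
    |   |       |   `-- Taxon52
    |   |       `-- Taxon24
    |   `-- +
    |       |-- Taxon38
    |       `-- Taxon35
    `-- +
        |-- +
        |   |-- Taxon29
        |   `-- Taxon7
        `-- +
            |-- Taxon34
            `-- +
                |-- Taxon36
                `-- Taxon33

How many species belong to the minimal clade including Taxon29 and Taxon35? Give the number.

The MRCA of Taxon29 and Taxon35 is the node subtending ((Taxon59,(Taxon62,((Taxon58,Taxon52),Taxon24)),(Taxon38,Taxon35)),((Taxon29,Taxon7),(Taxon34,(Taxon36,Taxon33)))).
That clade contains 12 terminal taxa: Taxon24, Taxon29, Taxon33, Taxon34, Taxon35, Taxon36, Taxon38, Taxon52, Taxon58, Taxon59, Taxon62, Taxon7.

12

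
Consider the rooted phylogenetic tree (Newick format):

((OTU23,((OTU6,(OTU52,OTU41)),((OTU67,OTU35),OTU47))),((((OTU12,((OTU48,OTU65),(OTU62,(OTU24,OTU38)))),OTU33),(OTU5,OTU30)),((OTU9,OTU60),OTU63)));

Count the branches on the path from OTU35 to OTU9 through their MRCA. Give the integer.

The MRCA of OTU35 and OTU9 is the root of the tree.
From OTU35 up to that node: 5 branches. From OTU9 up to the same node: 4 branches. Total: 5 + 4 = 9.

9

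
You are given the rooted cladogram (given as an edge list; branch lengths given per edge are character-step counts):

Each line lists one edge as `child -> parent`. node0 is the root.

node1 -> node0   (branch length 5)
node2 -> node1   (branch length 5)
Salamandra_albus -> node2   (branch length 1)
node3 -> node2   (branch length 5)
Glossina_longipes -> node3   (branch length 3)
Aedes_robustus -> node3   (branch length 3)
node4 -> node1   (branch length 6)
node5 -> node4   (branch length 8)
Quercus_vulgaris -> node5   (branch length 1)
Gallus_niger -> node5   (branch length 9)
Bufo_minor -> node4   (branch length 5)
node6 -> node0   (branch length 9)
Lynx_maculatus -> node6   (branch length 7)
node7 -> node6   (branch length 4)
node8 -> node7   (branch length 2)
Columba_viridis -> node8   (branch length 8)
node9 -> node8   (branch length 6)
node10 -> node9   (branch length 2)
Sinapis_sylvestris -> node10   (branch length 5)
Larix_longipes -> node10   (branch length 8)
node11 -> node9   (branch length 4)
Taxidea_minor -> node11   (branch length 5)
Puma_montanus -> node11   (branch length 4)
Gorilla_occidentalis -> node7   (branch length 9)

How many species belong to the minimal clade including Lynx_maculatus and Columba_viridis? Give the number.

7

The MRCA of Lynx_maculatus and Columba_viridis is the node subtending (Lynx_maculatus,((Columba_viridis,((Sinapis_sylvestris,Larix_longipes),(Taxidea_minor,Puma_montanus))),Gorilla_occidentalis)).
That clade contains 7 terminal taxa: Columba_viridis, Gorilla_occidentalis, Larix_longipes, Lynx_maculatus, Puma_montanus, Sinapis_sylvestris, Taxidea_minor.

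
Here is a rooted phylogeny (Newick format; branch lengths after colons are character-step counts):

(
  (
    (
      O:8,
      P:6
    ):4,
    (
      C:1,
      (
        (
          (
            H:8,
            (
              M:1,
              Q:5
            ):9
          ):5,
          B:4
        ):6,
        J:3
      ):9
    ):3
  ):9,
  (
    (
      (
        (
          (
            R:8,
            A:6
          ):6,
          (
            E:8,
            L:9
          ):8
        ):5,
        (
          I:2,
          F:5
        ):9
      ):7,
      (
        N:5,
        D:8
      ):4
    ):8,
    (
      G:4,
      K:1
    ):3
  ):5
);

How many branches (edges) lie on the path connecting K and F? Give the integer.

The MRCA of K and F is the node subtending (((((R,A),(E,L)),(I,F)),(N,D)),(G,K)).
From K up to that node: 2 branches. From F up to the same node: 4 branches. Total: 2 + 4 = 6.

6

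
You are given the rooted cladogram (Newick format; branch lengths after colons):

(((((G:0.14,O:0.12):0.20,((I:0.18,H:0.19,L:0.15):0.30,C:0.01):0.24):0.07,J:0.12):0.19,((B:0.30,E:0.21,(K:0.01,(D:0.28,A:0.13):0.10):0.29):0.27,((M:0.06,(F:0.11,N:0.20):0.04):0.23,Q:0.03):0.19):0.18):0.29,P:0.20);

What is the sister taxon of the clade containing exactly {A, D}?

The clade containing exactly {A, D} attaches to the tree at the node subtending (K,(D,A)).
The other lineage descending from that same node — the sister group — is the single tip K.

K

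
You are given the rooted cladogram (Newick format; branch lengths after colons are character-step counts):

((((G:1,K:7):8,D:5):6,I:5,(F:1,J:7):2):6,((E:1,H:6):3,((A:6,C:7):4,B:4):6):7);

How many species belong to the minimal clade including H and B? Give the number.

The MRCA of H and B is the node subtending ((E,H),((A,C),B)).
That clade contains 5 terminal taxa: A, B, C, E, H.

5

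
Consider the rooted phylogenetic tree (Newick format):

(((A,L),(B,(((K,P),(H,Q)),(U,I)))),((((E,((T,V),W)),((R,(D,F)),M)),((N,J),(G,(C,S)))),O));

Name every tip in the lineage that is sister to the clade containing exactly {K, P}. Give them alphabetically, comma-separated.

The clade containing exactly {K, P} attaches to the tree at the node subtending ((K,P),(H,Q)).
The other lineage descending from that same node — the sister group — is (H,Q); its 2 tips in alphabetical order are the answer.

H, Q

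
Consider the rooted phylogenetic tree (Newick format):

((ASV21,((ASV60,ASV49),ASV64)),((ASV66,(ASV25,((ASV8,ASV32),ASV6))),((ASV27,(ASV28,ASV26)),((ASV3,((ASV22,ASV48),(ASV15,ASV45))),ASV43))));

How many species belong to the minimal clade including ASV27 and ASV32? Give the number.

14

The MRCA of ASV27 and ASV32 is the node subtending ((ASV66,(ASV25,((ASV8,ASV32),ASV6))),((ASV27,(ASV28,ASV26)),((ASV3,((ASV22,ASV48),(ASV15,ASV45))),ASV43))).
That clade contains 14 terminal taxa: ASV15, ASV22, ASV25, ASV26, ASV27, ASV28, ASV3, ASV32, ASV43, ASV45, ASV48, ASV6, ASV66, ASV8.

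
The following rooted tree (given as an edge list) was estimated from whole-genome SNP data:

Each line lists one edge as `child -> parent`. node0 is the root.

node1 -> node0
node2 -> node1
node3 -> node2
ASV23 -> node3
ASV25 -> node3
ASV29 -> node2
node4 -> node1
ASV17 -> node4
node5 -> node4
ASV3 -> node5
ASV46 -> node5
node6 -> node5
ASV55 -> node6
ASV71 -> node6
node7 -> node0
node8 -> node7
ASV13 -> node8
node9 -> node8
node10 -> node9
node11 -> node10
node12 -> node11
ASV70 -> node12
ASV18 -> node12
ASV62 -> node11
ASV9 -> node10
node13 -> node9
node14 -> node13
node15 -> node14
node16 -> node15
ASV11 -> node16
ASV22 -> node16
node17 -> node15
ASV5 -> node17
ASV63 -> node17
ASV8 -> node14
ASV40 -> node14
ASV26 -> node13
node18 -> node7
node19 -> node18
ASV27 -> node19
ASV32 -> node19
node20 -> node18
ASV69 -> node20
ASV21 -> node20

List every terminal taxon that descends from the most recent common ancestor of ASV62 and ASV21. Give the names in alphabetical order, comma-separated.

ASV11, ASV13, ASV18, ASV21, ASV22, ASV26, ASV27, ASV32, ASV40, ASV5, ASV62, ASV63, ASV69, ASV70, ASV8, ASV9

Tracing ASV62: it sits inside ((ASV70,ASV18),ASV62).
Tracing ASV21: it sits inside (ASV69,ASV21).
The smallest clade enclosing both is ((ASV13,((((ASV70,ASV18),ASV62),ASV9),((((ASV11,ASV22),(ASV5,ASV63)),ASV8,ASV40),ASV26))),((ASV27,ASV32),(ASV69,ASV21))); the answer is its 16 terminal taxa in alphabetical order.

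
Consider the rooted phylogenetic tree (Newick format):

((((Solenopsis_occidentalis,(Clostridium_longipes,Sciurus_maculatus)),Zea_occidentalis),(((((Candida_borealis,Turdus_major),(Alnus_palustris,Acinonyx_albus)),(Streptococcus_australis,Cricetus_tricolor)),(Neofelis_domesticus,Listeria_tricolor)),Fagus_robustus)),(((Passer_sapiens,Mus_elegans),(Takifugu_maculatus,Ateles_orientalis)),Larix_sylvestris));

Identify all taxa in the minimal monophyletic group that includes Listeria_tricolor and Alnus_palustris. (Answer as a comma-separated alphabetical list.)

Acinonyx_albus, Alnus_palustris, Candida_borealis, Cricetus_tricolor, Listeria_tricolor, Neofelis_domesticus, Streptococcus_australis, Turdus_major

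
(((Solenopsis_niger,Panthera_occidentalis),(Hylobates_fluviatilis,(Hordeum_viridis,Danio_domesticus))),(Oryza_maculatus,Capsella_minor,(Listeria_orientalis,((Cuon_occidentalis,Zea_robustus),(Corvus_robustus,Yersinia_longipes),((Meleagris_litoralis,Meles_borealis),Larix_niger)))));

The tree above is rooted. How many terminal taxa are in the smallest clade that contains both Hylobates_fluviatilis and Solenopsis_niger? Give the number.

5

The MRCA of Hylobates_fluviatilis and Solenopsis_niger is the node subtending ((Solenopsis_niger,Panthera_occidentalis),(Hylobates_fluviatilis,(Hordeum_viridis,Danio_domesticus))).
That clade contains 5 terminal taxa: Danio_domesticus, Hordeum_viridis, Hylobates_fluviatilis, Panthera_occidentalis, Solenopsis_niger.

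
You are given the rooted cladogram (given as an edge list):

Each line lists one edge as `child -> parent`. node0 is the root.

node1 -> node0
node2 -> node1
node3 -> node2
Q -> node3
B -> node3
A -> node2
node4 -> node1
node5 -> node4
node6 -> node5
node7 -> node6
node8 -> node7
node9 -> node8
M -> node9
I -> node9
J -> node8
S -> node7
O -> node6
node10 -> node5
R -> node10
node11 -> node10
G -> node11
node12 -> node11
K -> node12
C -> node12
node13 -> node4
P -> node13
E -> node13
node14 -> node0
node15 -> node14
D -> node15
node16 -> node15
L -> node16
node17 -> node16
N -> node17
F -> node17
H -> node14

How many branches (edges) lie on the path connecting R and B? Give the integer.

The MRCA of R and B is the node subtending (((Q,B),A),((((((M,I),J),S),O),(R,(G,(K,C)))),(P,E))).
From R up to that node: 4 branches. From B up to the same node: 3 branches. Total: 4 + 3 = 7.

7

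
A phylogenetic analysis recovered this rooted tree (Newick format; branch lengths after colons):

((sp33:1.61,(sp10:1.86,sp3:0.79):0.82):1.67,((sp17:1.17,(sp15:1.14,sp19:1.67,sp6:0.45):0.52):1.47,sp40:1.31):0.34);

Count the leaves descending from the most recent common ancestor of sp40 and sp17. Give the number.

The MRCA of sp40 and sp17 is the node subtending ((sp17,(sp15,sp19,sp6)),sp40).
That clade contains 5 terminal taxa: sp15, sp17, sp19, sp40, sp6.

5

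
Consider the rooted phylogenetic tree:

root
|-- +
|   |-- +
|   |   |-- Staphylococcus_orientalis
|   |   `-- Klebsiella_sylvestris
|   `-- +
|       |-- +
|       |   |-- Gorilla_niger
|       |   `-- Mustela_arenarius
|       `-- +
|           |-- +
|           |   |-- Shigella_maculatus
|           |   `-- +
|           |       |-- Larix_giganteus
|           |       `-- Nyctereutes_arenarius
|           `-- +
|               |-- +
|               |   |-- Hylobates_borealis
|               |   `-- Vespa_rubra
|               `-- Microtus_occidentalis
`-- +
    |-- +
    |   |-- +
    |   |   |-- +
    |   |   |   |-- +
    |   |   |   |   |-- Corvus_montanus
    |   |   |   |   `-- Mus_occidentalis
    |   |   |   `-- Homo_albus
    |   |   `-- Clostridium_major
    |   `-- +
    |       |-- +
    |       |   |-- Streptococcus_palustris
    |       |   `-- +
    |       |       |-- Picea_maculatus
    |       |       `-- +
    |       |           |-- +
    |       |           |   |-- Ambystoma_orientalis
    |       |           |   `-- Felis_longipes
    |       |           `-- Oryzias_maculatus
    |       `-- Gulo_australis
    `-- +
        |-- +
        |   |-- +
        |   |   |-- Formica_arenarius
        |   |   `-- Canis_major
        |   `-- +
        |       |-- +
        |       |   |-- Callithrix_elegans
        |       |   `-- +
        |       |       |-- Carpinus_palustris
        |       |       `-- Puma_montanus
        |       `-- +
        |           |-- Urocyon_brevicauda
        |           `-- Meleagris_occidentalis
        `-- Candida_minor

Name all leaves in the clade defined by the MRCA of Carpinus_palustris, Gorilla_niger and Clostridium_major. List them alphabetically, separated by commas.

Ambystoma_orientalis, Callithrix_elegans, Candida_minor, Canis_major, Carpinus_palustris, Clostridium_major, Corvus_montanus, Felis_longipes, Formica_arenarius, Gorilla_niger, Gulo_australis, Homo_albus, Hylobates_borealis, Klebsiella_sylvestris, Larix_giganteus, Meleagris_occidentalis, Microtus_occidentalis, Mus_occidentalis, Mustela_arenarius, Nyctereutes_arenarius, Oryzias_maculatus, Picea_maculatus, Puma_montanus, Shigella_maculatus, Staphylococcus_orientalis, Streptococcus_palustris, Urocyon_brevicauda, Vespa_rubra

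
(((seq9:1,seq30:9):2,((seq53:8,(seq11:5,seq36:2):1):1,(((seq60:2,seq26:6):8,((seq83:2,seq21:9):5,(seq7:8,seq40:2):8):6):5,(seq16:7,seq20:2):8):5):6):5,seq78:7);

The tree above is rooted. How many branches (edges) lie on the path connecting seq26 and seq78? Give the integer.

7

The MRCA of seq26 and seq78 is the root of the tree.
From seq26 up to that node: 6 branches. From seq78 up to the same node: 1 branch. Total: 6 + 1 = 7.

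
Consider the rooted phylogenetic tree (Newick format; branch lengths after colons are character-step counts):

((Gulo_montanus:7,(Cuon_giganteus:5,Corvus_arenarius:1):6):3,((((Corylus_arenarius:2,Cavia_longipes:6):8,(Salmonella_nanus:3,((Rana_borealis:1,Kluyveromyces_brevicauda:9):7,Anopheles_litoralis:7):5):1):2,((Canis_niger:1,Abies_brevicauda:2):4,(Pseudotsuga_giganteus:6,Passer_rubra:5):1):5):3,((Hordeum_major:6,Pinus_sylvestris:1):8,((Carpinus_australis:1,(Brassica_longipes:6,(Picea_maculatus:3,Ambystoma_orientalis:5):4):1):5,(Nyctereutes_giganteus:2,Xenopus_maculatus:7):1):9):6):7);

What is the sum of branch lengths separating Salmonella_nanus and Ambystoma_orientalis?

39

The path runs Salmonella_nanus → … → MRCA → … → Ambystoma_orientalis; the MRCA is the node subtending ((((Corylus_arenarius,Cavia_longipes),(Salmonella_nanus,((Rana_borealis,Kluyveromyces_brevicauda),Anopheles_litoralis))),((Canis_niger,Abies_brevicauda),(Pseudotsuga_giganteus,Passer_rubra))),((Hordeum_major,Pinus_sylvestris),((Carpinus_australis,(Brassica_longipes,(Picea_maculatus,Ambystoma_orientalis))),(Nyctereutes_giganteus,Xenopus_maculatus)))).
Branch lengths along that path: 3 + 1 + 2 + 3 + 6 + 9 + 5 + 1 + 4 + 5 = 39.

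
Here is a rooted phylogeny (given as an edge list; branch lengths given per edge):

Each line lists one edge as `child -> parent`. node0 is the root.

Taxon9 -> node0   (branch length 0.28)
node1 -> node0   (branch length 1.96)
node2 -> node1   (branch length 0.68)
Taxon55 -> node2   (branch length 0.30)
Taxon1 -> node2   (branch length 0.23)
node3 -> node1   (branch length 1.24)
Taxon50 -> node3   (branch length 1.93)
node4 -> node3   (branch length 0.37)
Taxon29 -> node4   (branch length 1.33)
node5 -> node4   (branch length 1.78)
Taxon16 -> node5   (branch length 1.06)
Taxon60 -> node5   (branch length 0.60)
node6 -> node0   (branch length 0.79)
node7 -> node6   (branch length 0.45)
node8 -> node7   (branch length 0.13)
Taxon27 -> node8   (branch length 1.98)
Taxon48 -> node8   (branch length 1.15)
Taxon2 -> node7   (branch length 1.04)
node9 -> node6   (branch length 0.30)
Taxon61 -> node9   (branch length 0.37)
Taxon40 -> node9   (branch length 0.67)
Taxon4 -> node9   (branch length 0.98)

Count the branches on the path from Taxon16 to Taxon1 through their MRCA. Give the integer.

6

The MRCA of Taxon16 and Taxon1 is the node subtending ((Taxon55,Taxon1),(Taxon50,(Taxon29,(Taxon16,Taxon60)))).
From Taxon16 up to that node: 4 branches. From Taxon1 up to the same node: 2 branches. Total: 4 + 2 = 6.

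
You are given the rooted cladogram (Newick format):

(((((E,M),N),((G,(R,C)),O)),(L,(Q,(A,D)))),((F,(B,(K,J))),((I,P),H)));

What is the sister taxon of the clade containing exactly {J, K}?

The clade containing exactly {J, K} attaches to the tree at the node subtending (B,(K,J)).
The other lineage descending from that same node — the sister group — is the single tip B.

B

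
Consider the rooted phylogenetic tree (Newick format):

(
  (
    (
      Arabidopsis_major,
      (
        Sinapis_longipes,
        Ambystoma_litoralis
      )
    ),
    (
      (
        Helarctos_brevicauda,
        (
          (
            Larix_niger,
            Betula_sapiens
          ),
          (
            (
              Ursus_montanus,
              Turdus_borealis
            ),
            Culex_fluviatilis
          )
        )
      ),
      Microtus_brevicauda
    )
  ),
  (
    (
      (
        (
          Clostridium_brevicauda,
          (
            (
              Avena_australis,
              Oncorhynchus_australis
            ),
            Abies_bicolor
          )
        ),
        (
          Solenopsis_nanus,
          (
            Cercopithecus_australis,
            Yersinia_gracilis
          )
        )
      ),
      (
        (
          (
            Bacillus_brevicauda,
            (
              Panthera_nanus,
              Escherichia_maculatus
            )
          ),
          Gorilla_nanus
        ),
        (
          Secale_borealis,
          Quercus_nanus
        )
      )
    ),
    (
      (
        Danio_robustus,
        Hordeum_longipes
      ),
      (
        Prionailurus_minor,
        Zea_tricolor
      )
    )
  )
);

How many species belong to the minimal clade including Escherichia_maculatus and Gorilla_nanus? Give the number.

The MRCA of Escherichia_maculatus and Gorilla_nanus is the node subtending ((Bacillus_brevicauda,(Panthera_nanus,Escherichia_maculatus)),Gorilla_nanus).
That clade contains 4 terminal taxa: Bacillus_brevicauda, Escherichia_maculatus, Gorilla_nanus, Panthera_nanus.

4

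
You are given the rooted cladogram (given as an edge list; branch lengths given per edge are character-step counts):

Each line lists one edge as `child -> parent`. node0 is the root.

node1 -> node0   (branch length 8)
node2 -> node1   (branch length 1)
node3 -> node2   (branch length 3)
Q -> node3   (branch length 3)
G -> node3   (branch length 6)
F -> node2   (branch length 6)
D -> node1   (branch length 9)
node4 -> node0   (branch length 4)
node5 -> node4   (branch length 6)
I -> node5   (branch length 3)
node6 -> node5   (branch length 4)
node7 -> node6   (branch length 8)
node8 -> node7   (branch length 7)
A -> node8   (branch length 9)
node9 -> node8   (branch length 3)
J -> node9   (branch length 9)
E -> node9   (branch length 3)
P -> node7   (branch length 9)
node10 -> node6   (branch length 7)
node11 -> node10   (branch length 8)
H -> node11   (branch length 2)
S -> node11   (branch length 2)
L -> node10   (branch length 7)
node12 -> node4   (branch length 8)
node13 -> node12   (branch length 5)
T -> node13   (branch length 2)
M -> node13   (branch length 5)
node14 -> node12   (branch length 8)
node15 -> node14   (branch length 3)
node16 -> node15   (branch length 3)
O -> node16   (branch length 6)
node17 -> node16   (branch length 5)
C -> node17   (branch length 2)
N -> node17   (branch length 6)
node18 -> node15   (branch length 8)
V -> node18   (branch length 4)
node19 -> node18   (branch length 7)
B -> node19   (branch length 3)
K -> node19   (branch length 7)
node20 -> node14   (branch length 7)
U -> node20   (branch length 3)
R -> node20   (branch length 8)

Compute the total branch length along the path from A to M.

The path runs A → … → MRCA → … → M; the MRCA is the node subtending ((I,(((A,(J,E)),P),((H,S),L))),((T,M),(((O,(C,N)),(V,(B,K))),(U,R)))).
Branch lengths along that path: 9 + 7 + 8 + 4 + 6 + 8 + 5 + 5 = 52.

52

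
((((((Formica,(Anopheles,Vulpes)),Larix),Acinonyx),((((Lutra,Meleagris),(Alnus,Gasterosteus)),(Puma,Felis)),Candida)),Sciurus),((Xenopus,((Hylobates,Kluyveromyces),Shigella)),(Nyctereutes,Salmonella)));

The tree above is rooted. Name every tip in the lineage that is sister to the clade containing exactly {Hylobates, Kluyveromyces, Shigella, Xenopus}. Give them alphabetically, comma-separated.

Nyctereutes, Salmonella

The clade containing exactly {Hylobates, Kluyveromyces, Shigella, Xenopus} attaches to the tree at the node subtending ((Xenopus,((Hylobates,Kluyveromyces),Shigella)),(Nyctereutes,Salmonella)).
The other lineage descending from that same node — the sister group — is (Nyctereutes,Salmonella); its 2 tips in alphabetical order are the answer.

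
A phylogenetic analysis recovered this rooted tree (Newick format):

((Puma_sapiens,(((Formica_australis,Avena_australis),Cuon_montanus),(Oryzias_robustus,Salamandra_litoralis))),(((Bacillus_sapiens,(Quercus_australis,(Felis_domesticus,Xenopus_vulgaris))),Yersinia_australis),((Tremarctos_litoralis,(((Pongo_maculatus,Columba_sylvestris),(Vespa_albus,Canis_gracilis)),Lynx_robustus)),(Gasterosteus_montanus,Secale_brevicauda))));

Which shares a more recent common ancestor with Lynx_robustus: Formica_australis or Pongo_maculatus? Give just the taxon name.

Pongo_maculatus

The MRCA of Lynx_robustus and Pongo_maculatus subtends (((Pongo_maculatus,Columba_sylvestris),(Vespa_albus,Canis_gracilis)),Lynx_robustus) (5 taxa).
The MRCA of Lynx_robustus and Formica_australis is the root, subtending the entire tree (19 taxa).
The first is nested inside the second, so Lynx_robustus shares a more recent common ancestor with Pongo_maculatus.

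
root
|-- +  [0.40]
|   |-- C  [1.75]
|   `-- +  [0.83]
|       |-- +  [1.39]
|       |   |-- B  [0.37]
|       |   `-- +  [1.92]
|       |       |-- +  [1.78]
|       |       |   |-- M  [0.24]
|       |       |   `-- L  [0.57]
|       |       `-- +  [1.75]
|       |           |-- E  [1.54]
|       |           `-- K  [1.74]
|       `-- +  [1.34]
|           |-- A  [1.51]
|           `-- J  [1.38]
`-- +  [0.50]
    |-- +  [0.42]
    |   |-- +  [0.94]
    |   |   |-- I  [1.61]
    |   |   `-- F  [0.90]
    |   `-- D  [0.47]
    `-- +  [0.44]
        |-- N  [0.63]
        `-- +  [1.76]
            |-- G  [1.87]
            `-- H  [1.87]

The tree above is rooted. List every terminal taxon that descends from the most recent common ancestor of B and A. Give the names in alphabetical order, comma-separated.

Tracing B: it sits inside (B,((M,L),(E,K))).
Tracing A: it sits inside (A,J).
The smallest clade enclosing both is ((B,((M,L),(E,K))),(A,J)); the answer is its 7 terminal taxa in alphabetical order.

A, B, E, J, K, L, M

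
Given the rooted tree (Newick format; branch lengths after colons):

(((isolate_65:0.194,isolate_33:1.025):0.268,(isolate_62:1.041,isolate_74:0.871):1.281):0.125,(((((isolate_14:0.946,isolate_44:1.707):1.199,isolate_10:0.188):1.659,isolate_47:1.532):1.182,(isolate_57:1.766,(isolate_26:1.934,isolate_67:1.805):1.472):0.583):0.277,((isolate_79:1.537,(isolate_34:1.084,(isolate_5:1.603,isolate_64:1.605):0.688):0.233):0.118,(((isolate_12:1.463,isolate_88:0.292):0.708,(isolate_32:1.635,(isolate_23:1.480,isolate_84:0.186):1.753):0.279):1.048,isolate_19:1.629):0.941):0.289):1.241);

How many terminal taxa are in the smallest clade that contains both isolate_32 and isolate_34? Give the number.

10

The MRCA of isolate_32 and isolate_34 is the node subtending ((isolate_79,(isolate_34,(isolate_5,isolate_64))),(((isolate_12,isolate_88),(isolate_32,(isolate_23,isolate_84))),isolate_19)).
That clade contains 10 terminal taxa: isolate_12, isolate_19, isolate_23, isolate_32, isolate_34, isolate_5, isolate_64, isolate_79, isolate_84, isolate_88.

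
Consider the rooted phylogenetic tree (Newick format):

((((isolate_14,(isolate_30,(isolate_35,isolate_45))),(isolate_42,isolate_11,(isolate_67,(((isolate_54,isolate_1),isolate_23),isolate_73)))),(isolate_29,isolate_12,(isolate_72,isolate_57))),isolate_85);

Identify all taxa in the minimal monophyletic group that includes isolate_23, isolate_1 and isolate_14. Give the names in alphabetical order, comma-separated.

Tracing isolate_23: it sits inside ((isolate_54,isolate_1),isolate_23).
Tracing isolate_1: it sits inside (isolate_54,isolate_1).
Tracing isolate_14: it sits inside (isolate_14,(isolate_30,(isolate_35,isolate_45))).
The smallest clade enclosing all 3 is ((isolate_14,(isolate_30,(isolate_35,isolate_45))),(isolate_42,isolate_11,(isolate_67,(((isolate_54,isolate_1),isolate_23),isolate_73)))); the answer is its 11 terminal taxa in alphabetical order.

isolate_1, isolate_11, isolate_14, isolate_23, isolate_30, isolate_35, isolate_42, isolate_45, isolate_54, isolate_67, isolate_73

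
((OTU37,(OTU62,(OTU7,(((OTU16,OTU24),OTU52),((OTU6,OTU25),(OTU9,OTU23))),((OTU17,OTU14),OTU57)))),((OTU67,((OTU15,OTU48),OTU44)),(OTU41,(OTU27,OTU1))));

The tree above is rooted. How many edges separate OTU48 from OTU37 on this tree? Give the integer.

The MRCA of OTU48 and OTU37 is the root of the tree.
From OTU48 up to that node: 5 branches. From OTU37 up to the same node: 2 branches. Total: 5 + 2 = 7.

7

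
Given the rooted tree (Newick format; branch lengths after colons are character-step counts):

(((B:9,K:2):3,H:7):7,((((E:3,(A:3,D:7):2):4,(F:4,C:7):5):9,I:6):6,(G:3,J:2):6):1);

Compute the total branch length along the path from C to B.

47

The path runs C → … → MRCA → … → B; the MRCA is the root of the tree.
Branch lengths along that path: 7 + 5 + 9 + 6 + 1 + 7 + 3 + 9 = 47.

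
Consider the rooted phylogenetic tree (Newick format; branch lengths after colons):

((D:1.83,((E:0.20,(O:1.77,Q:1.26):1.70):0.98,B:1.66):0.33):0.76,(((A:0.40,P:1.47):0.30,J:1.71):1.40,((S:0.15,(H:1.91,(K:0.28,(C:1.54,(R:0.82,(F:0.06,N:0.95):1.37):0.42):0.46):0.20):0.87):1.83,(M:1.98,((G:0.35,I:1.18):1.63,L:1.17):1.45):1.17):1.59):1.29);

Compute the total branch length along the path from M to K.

The path runs M → … → MRCA → … → K; the MRCA is the node subtending ((S,(H,(K,(C,(R,(F,N)))))),(M,((G,I),L))).
Branch lengths along that path: 1.98 + 1.17 + 1.83 + 0.87 + 0.20 + 0.28 = 6.33.

6.33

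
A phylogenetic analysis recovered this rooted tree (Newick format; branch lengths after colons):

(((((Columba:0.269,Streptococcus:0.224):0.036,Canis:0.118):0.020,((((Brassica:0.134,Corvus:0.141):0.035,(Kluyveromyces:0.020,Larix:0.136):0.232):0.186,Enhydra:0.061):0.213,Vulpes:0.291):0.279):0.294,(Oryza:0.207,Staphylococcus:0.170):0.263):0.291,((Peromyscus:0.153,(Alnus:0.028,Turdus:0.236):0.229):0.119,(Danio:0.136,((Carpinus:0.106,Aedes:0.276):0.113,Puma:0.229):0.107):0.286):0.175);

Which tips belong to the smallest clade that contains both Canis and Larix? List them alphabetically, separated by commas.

Brassica, Canis, Columba, Corvus, Enhydra, Kluyveromyces, Larix, Streptococcus, Vulpes

Tracing Canis: it sits inside ((Columba,Streptococcus),Canis).
Tracing Larix: it sits inside (Kluyveromyces,Larix).
The smallest clade enclosing both is (((Columba,Streptococcus),Canis),((((Brassica,Corvus),(Kluyveromyces,Larix)),Enhydra),Vulpes)); the answer is its 9 terminal taxa in alphabetical order.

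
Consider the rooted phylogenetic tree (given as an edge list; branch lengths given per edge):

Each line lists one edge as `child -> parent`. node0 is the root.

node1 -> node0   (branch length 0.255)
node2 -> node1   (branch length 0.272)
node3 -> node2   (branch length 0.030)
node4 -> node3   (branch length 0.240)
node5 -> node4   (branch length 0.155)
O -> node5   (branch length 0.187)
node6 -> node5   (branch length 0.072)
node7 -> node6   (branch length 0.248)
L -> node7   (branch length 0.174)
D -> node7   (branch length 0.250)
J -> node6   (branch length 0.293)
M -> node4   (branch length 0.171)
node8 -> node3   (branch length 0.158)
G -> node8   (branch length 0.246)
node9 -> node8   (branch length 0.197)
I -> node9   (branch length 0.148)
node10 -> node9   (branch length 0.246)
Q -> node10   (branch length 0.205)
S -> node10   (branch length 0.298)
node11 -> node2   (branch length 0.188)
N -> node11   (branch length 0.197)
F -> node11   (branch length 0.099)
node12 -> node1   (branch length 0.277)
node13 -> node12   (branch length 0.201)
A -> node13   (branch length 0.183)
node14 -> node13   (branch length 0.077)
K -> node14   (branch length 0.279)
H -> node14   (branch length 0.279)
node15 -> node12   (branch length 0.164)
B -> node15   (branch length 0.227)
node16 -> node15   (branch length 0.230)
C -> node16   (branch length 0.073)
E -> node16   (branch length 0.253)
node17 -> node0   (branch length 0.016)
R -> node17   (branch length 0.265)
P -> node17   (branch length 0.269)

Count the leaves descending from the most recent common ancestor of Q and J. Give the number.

The MRCA of Q and J is the node subtending (((O,((L,D),J)),M),(G,(I,(Q,S)))).
That clade contains 9 terminal taxa: D, G, I, J, L, M, O, Q, S.

9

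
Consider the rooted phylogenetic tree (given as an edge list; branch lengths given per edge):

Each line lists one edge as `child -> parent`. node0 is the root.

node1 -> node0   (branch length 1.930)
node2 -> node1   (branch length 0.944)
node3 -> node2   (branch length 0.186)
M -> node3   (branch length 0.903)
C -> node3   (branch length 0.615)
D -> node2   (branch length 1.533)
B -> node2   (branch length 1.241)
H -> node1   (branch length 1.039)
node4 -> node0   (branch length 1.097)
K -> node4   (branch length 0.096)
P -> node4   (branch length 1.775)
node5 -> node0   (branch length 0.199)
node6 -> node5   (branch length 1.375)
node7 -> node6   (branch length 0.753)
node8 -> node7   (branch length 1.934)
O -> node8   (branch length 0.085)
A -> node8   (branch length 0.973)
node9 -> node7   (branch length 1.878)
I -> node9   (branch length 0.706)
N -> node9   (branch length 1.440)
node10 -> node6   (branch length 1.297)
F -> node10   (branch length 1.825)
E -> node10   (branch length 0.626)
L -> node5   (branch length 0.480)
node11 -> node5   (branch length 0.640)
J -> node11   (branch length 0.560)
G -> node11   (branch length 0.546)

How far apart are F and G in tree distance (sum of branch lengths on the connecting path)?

The path runs F → … → MRCA → … → G; the MRCA is the node subtending ((((O,A),(I,N)),(F,E)),L,(J,G)).
Branch lengths along that path: 1.825 + 1.297 + 1.375 + 0.640 + 0.546 = 5.683.

5.683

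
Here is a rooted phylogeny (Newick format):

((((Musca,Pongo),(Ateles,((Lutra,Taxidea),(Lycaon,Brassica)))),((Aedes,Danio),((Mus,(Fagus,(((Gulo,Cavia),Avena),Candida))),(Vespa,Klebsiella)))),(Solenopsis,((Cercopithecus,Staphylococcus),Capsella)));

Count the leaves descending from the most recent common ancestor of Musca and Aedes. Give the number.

17

The MRCA of Musca and Aedes is the node subtending (((Musca,Pongo),(Ateles,((Lutra,Taxidea),(Lycaon,Brassica)))),((Aedes,Danio),((Mus,(Fagus,(((Gulo,Cavia),Avena),Candida))),(Vespa,Klebsiella)))).
That clade contains 17 terminal taxa: Aedes, Ateles, Avena, Brassica, Candida, Cavia, Danio, Fagus, Gulo, Klebsiella, Lutra, Lycaon, Mus, Musca, Pongo, Taxidea, Vespa.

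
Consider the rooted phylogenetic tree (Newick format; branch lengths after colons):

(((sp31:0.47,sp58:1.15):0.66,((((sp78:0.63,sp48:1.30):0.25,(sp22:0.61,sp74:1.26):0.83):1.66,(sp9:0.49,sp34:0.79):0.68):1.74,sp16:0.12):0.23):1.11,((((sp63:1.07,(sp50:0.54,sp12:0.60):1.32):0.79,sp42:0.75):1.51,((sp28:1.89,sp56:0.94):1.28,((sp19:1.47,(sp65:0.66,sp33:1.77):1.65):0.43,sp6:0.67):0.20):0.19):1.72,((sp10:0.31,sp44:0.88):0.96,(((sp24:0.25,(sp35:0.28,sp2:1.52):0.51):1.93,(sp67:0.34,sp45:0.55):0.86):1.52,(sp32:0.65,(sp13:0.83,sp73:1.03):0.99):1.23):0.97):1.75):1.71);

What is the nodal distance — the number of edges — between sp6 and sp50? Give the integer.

7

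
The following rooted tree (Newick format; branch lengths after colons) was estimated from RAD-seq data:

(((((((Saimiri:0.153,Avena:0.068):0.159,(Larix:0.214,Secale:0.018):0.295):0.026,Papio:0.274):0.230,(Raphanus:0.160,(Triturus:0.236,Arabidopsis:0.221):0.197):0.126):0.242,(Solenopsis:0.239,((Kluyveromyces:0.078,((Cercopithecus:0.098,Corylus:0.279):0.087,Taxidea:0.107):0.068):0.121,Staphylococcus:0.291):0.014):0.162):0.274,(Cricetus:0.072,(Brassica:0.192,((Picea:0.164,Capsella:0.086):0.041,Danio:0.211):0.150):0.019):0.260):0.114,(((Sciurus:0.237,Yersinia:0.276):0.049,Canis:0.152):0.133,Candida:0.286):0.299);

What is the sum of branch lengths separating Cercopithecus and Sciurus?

1.656

The path runs Cercopithecus → … → MRCA → … → Sciurus; the MRCA is the root of the tree.
Branch lengths along that path: 0.098 + 0.087 + 0.068 + 0.121 + 0.014 + 0.162 + 0.274 + 0.114 + 0.299 + 0.133 + 0.049 + 0.237 = 1.656.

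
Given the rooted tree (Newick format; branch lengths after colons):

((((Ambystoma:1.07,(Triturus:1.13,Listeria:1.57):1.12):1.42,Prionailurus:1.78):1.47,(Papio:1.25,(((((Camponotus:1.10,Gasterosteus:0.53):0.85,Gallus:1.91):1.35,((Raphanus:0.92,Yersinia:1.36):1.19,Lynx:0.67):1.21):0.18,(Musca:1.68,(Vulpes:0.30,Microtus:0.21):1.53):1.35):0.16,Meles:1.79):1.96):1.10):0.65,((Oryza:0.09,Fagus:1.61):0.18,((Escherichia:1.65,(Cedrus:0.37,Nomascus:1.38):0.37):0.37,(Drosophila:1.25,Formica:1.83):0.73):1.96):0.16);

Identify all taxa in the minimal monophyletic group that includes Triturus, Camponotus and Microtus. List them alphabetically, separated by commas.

Ambystoma, Camponotus, Gallus, Gasterosteus, Listeria, Lynx, Meles, Microtus, Musca, Papio, Prionailurus, Raphanus, Triturus, Vulpes, Yersinia

Tracing Triturus: it sits inside (Triturus,Listeria).
Tracing Camponotus: it sits inside (Camponotus,Gasterosteus).
Tracing Microtus: it sits inside (Vulpes,Microtus).
The smallest clade enclosing all 3 is (((Ambystoma,(Triturus,Listeria)),Prionailurus),(Papio,(((((Camponotus,Gasterosteus),Gallus),((Raphanus,Yersinia),Lynx)),(Musca,(Vulpes,Microtus))),Meles))); the answer is its 15 terminal taxa in alphabetical order.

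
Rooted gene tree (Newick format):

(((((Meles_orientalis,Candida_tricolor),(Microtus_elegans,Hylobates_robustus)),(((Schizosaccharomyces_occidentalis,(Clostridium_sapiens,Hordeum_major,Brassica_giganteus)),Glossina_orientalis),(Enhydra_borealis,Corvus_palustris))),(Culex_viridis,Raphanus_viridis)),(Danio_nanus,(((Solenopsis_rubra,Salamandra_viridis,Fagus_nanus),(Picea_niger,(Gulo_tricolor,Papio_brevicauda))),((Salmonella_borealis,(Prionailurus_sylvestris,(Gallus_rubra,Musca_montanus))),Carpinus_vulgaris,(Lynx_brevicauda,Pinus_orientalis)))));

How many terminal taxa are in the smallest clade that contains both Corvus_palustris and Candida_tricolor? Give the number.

The MRCA of Corvus_palustris and Candida_tricolor is the node subtending (((Meles_orientalis,Candida_tricolor),(Microtus_elegans,Hylobates_robustus)),(((Schizosaccharomyces_occidentalis,(Clostridium_sapiens,Hordeum_major,Brassica_giganteus)),Glossina_orientalis),(Enhydra_borealis,Corvus_palustris))).
That clade contains 11 terminal taxa: Brassica_giganteus, Candida_tricolor, Clostridium_sapiens, Corvus_palustris, Enhydra_borealis, Glossina_orientalis, Hordeum_major, Hylobates_robustus, Meles_orientalis, Microtus_elegans, Schizosaccharomyces_occidentalis.

11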